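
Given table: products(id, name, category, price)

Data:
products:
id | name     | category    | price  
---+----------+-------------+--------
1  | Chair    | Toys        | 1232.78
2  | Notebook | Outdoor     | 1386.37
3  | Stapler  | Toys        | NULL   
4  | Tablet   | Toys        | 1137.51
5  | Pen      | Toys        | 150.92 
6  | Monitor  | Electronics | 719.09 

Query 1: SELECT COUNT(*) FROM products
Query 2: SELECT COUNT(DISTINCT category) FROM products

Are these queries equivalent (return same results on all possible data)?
No, not equivalent

Query 1 returns: [(6,)]
Query 2 returns: [(3,)]

Reason: COUNT(*) counts rows, COUNT(DISTINCT category) counts unique categorys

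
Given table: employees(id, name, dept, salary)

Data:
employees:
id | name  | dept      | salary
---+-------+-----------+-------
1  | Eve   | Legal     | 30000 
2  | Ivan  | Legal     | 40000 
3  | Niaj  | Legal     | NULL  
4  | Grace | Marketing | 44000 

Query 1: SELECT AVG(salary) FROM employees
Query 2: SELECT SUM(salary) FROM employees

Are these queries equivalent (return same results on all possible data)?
No, not equivalent

Query 1 returns: [(38000.0,)]
Query 2 returns: [(114000,)]

Reason: AVG vs SUM give different aggregate values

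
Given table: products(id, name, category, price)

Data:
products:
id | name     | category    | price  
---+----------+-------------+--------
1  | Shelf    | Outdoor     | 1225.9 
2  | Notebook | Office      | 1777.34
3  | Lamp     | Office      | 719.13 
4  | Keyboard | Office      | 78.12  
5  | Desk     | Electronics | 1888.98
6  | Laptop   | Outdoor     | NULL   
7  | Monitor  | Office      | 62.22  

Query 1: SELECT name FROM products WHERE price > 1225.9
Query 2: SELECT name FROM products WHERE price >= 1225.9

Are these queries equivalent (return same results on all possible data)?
No, not equivalent

Query 1 returns: [('Notebook',), ('Desk',)]
Query 2 returns: [('Shelf',), ('Notebook',), ('Desk',)]

Reason: > vs >= gives different results when price = 1225.9 exists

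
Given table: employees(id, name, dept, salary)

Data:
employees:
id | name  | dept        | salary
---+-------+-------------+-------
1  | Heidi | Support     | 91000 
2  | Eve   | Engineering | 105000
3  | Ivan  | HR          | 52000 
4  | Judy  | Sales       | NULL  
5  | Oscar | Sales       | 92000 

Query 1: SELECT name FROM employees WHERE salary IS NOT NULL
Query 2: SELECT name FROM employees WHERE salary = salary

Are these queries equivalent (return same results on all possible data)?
Yes, equivalent

Both queries return: [('Eve',), ('Heidi',), ('Ivan',), ('Oscar',)]

Reason: IS NOT NULL vs self-equality (both exclude NULLs)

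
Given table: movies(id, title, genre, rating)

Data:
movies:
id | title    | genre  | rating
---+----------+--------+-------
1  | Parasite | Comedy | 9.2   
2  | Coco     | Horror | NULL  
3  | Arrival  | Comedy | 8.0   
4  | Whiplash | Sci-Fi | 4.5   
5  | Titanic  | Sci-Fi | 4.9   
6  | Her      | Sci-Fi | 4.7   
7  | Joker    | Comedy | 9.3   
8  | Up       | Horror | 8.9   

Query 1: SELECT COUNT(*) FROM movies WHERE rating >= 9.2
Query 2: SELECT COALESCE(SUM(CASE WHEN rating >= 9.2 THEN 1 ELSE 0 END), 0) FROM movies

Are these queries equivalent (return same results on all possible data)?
Yes, equivalent

Both queries return: [(2,)]

Reason: COUNT with WHERE vs conditional SUM (COALESCE handles empty-table NULL)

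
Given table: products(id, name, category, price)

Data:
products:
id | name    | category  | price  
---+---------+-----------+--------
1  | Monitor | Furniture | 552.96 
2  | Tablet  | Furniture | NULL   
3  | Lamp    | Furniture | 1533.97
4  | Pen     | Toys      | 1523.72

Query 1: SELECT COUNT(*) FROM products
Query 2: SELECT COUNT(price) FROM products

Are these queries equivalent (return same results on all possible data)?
No, not equivalent

Query 1 returns: [(4,)]
Query 2 returns: [(3,)]

Reason: COUNT(*) includes NULLs, COUNT(column) excludes them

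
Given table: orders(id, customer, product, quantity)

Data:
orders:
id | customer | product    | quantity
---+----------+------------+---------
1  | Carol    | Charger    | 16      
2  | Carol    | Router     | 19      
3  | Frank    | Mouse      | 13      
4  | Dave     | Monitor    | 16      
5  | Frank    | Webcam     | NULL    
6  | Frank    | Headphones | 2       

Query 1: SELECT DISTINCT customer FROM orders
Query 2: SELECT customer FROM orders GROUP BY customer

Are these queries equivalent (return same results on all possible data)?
Yes, equivalent

Both queries return: [('Carol',), ('Dave',), ('Frank',)]

Reason: Both get unique customers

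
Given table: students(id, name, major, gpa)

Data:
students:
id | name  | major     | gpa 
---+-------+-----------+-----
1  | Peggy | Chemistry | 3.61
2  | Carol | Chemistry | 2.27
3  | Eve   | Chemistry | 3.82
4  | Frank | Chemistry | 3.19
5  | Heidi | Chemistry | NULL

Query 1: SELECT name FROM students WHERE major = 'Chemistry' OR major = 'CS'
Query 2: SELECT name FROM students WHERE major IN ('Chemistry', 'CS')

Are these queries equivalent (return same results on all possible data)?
Yes, equivalent

Both queries return: [('Carol',), ('Eve',), ('Frank',), ('Heidi',), ('Peggy',)]

Reason: OR vs IN are equivalent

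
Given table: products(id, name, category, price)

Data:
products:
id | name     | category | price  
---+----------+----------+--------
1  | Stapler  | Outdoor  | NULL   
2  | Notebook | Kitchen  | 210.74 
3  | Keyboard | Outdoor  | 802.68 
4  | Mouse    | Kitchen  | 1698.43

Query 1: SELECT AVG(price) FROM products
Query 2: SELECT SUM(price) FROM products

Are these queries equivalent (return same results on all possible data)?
No, not equivalent

Query 1 returns: [(903.9499999999999,)]
Query 2 returns: [(2711.85,)]

Reason: AVG vs SUM give different aggregate values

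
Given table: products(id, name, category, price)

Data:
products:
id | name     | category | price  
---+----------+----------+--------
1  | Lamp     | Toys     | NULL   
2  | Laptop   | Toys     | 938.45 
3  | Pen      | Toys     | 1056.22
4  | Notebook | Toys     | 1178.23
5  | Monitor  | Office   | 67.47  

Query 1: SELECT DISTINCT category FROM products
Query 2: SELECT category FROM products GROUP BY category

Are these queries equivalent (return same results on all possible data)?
Yes, equivalent

Both queries return: [('Office',), ('Toys',)]

Reason: Both get unique categorys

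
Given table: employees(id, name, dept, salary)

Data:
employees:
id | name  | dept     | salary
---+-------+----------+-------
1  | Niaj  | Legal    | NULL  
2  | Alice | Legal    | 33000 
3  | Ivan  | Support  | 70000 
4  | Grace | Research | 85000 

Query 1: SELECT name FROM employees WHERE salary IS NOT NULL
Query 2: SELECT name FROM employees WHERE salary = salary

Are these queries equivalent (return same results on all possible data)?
Yes, equivalent

Both queries return: [('Alice',), ('Grace',), ('Ivan',)]

Reason: IS NOT NULL vs self-equality (both exclude NULLs)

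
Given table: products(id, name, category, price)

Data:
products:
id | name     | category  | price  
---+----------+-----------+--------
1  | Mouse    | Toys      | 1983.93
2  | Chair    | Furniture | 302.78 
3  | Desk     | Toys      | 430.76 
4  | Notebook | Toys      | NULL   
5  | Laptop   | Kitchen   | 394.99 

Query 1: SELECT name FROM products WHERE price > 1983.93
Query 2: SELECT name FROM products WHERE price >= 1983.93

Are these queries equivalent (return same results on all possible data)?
No, not equivalent

Query 1 returns: []
Query 2 returns: [('Mouse',)]

Reason: > vs >= gives different results when price = 1983.93 exists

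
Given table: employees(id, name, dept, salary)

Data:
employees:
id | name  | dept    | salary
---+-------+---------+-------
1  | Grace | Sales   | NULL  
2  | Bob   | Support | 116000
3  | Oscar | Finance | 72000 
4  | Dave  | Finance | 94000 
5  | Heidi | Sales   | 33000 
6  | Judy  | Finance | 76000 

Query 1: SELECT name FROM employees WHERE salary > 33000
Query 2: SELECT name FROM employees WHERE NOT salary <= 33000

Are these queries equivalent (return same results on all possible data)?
Yes, equivalent

Both queries return: [('Bob',), ('Dave',), ('Judy',), ('Oscar',)]

Reason: Both filter salary > 33000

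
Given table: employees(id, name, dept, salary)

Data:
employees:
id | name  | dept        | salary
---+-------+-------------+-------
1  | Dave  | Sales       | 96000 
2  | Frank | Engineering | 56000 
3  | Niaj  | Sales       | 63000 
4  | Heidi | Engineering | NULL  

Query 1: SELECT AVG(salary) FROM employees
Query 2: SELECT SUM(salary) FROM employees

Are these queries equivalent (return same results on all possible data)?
No, not equivalent

Query 1 returns: [(71666.66666666667,)]
Query 2 returns: [(215000,)]

Reason: AVG vs SUM give different aggregate values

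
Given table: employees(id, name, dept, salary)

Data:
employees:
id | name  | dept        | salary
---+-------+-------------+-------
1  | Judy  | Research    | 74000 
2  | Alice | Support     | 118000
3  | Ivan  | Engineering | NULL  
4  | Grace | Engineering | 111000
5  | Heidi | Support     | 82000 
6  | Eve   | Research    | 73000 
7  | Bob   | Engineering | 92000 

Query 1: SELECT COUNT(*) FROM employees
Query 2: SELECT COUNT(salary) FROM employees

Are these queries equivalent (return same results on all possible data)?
No, not equivalent

Query 1 returns: [(7,)]
Query 2 returns: [(6,)]

Reason: COUNT(*) includes NULLs, COUNT(column) excludes them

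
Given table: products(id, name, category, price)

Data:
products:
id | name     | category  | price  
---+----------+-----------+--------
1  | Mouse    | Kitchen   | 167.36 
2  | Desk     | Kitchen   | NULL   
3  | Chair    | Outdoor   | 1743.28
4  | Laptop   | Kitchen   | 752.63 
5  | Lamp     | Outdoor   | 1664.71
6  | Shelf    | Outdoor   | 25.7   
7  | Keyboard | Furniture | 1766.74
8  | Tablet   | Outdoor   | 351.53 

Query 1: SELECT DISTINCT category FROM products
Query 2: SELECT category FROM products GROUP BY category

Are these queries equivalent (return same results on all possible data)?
Yes, equivalent

Both queries return: [('Furniture',), ('Kitchen',), ('Outdoor',)]

Reason: Both get unique categorys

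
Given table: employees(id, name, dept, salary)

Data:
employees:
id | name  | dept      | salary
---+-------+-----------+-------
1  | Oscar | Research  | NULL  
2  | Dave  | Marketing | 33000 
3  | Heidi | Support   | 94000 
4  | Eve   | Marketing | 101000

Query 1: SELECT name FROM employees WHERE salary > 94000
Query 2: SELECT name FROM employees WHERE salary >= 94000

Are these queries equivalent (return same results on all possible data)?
No, not equivalent

Query 1 returns: [('Eve',)]
Query 2 returns: [('Heidi',), ('Eve',)]

Reason: > vs >= gives different results when salary = 94000 exists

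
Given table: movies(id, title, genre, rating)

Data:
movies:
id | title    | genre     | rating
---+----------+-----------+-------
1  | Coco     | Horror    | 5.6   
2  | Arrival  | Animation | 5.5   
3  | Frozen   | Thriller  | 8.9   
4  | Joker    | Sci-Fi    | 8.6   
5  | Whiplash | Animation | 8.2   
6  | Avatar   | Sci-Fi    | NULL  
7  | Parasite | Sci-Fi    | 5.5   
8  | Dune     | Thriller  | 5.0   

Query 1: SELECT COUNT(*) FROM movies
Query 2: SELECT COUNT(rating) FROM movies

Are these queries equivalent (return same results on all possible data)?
No, not equivalent

Query 1 returns: [(8,)]
Query 2 returns: [(7,)]

Reason: COUNT(*) includes NULLs, COUNT(column) excludes them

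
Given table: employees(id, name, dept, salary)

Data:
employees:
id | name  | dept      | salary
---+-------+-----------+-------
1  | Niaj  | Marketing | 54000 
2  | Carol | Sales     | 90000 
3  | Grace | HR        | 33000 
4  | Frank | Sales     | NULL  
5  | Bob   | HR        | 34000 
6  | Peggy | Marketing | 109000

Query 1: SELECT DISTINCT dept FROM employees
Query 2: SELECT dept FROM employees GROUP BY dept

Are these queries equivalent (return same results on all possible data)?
Yes, equivalent

Both queries return: [('HR',), ('Marketing',), ('Sales',)]

Reason: Both get unique depts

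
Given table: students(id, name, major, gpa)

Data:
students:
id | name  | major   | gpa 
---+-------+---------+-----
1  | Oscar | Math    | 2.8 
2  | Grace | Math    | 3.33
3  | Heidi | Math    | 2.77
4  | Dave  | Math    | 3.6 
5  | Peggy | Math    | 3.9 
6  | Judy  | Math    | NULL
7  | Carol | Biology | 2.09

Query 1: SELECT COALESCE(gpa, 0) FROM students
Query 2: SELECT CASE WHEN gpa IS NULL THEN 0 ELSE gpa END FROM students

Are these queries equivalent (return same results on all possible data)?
Yes, equivalent

Both queries return: [(0,), (2.09,), (2.77,), (2.8,), (3.33,), (3.6,), (3.9,)]

Reason: COALESCE vs CASE for NULL handling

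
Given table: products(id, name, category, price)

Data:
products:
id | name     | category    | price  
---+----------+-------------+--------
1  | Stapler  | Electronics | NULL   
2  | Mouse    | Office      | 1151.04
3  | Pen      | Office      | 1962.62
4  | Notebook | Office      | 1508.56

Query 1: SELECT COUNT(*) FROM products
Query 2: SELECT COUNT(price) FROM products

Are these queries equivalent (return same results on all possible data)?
No, not equivalent

Query 1 returns: [(4,)]
Query 2 returns: [(3,)]

Reason: COUNT(*) includes NULLs, COUNT(column) excludes them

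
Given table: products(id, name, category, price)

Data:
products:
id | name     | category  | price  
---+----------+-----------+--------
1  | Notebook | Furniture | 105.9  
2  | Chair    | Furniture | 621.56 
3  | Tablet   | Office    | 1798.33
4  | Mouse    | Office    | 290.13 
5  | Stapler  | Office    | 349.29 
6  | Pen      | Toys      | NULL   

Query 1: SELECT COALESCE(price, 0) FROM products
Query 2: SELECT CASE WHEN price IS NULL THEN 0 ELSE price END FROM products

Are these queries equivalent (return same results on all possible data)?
Yes, equivalent

Both queries return: [(0,), (105.9,), (290.13,), (349.29,), (621.56,), (1798.33,)]

Reason: COALESCE vs CASE for NULL handling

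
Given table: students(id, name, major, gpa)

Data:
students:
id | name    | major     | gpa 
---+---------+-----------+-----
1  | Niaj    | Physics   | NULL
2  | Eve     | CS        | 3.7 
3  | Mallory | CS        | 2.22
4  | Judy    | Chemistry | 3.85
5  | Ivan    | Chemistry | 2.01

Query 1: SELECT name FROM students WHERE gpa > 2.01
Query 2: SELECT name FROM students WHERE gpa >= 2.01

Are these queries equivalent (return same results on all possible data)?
No, not equivalent

Query 1 returns: [('Eve',), ('Mallory',), ('Judy',)]
Query 2 returns: [('Eve',), ('Mallory',), ('Judy',), ('Ivan',)]

Reason: > vs >= gives different results when gpa = 2.01 exists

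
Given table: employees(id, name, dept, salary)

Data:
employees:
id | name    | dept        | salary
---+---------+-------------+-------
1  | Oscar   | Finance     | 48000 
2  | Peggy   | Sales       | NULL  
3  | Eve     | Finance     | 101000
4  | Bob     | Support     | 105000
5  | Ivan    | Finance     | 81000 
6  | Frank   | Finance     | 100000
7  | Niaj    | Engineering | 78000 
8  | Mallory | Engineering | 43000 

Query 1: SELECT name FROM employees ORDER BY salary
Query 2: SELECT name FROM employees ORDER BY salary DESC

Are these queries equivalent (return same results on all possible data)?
No, not equivalent

Query 1 returns: [('Peggy',), ('Mallory',), ('Oscar',), ('Niaj',), ('Ivan',), ('Frank',), ('Eve',), ('Bob',)]
Query 2 returns: [('Bob',), ('Eve',), ('Frank',), ('Ivan',), ('Niaj',), ('Oscar',), ('Mallory',), ('Peggy',)]

Reason: ASC vs DESC gives opposite ordering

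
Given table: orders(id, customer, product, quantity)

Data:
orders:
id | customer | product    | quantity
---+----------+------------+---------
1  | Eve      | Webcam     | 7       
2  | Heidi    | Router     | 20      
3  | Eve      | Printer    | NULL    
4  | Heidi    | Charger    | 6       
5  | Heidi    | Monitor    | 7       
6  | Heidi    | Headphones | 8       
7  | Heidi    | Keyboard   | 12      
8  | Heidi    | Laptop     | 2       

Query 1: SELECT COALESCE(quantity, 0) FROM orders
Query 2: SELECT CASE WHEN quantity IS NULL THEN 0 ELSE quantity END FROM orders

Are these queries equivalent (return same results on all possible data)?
Yes, equivalent

Both queries return: [(0,), (2,), (6,), (7,), (7,), (8,), (12,), (20,)]

Reason: COALESCE vs CASE for NULL handling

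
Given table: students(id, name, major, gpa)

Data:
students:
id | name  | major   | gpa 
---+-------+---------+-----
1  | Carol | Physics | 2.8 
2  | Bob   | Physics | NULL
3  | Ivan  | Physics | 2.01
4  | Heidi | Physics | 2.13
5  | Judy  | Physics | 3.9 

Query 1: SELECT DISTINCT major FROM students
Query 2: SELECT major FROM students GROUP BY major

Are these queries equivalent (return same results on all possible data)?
Yes, equivalent

Both queries return: [('Physics',)]

Reason: Both get unique majors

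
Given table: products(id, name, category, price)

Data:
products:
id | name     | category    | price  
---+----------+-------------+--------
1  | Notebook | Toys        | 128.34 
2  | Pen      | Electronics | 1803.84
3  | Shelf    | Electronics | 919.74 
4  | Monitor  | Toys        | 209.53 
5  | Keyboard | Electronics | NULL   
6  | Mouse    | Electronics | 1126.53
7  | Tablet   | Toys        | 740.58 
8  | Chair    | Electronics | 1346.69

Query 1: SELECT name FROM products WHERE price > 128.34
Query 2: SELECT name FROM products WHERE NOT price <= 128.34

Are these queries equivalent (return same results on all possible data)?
Yes, equivalent

Both queries return: [('Chair',), ('Monitor',), ('Mouse',), ('Pen',), ('Shelf',), ('Tablet',)]

Reason: Both filter price > 128.34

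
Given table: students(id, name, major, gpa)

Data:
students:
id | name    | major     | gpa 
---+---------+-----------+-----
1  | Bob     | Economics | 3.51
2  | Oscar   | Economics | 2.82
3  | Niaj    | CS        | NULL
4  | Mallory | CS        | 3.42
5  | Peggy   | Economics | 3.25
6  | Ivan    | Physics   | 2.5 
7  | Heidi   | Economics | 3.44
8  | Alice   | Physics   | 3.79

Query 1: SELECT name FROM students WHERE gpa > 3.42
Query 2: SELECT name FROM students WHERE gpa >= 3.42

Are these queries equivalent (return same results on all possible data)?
No, not equivalent

Query 1 returns: [('Bob',), ('Heidi',), ('Alice',)]
Query 2 returns: [('Bob',), ('Mallory',), ('Heidi',), ('Alice',)]

Reason: > vs >= gives different results when gpa = 3.42 exists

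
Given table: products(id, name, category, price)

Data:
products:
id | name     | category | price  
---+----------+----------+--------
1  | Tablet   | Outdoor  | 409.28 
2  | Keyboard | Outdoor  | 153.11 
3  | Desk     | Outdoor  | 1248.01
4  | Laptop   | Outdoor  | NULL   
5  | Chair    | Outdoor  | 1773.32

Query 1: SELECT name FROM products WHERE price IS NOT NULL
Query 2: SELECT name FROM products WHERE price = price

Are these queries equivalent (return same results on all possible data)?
Yes, equivalent

Both queries return: [('Chair',), ('Desk',), ('Keyboard',), ('Tablet',)]

Reason: IS NOT NULL vs self-equality (both exclude NULLs)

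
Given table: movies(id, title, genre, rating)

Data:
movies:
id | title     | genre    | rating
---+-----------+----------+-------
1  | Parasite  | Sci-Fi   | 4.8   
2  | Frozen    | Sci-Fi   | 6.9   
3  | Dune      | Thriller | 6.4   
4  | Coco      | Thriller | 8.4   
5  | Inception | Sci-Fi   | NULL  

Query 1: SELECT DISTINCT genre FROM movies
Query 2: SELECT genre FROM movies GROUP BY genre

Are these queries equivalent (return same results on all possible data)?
Yes, equivalent

Both queries return: [('Sci-Fi',), ('Thriller',)]

Reason: Both get unique genres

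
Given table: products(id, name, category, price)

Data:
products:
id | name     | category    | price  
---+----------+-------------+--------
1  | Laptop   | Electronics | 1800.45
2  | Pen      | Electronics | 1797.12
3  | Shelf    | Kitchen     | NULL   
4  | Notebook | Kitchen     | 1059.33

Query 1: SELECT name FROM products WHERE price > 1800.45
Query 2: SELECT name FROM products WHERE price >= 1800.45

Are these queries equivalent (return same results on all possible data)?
No, not equivalent

Query 1 returns: []
Query 2 returns: [('Laptop',)]

Reason: > vs >= gives different results when price = 1800.45 exists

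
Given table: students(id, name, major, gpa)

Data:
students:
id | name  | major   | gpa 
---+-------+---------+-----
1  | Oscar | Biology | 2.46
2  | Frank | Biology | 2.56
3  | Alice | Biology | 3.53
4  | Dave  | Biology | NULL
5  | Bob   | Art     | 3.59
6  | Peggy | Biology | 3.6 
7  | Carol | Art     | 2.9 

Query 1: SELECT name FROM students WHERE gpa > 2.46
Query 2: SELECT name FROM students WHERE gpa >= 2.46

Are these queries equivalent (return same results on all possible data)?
No, not equivalent

Query 1 returns: [('Frank',), ('Alice',), ('Bob',), ('Peggy',), ('Carol',)]
Query 2 returns: [('Oscar',), ('Frank',), ('Alice',), ('Bob',), ('Peggy',), ('Carol',)]

Reason: > vs >= gives different results when gpa = 2.46 exists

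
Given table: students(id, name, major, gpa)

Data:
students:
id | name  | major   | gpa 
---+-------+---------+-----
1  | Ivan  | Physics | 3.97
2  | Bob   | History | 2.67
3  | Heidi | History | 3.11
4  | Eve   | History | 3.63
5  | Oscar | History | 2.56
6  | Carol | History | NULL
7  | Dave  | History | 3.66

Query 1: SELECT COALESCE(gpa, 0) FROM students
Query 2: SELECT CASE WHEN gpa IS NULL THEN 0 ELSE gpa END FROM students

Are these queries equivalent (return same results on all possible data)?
Yes, equivalent

Both queries return: [(0,), (2.56,), (2.67,), (3.11,), (3.63,), (3.66,), (3.97,)]

Reason: COALESCE vs CASE for NULL handling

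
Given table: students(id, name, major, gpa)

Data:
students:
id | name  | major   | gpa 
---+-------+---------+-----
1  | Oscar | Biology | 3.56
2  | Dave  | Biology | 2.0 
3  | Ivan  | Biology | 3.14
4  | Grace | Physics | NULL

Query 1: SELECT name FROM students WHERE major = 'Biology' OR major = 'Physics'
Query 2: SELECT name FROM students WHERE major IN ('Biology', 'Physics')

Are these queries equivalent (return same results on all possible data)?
Yes, equivalent

Both queries return: [('Dave',), ('Grace',), ('Ivan',), ('Oscar',)]

Reason: OR vs IN are equivalent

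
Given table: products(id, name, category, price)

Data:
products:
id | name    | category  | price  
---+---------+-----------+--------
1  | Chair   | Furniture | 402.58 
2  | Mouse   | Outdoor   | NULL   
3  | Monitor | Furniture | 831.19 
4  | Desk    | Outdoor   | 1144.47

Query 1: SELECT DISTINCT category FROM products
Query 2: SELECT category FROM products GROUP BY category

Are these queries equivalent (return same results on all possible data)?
Yes, equivalent

Both queries return: [('Furniture',), ('Outdoor',)]

Reason: Both get unique categorys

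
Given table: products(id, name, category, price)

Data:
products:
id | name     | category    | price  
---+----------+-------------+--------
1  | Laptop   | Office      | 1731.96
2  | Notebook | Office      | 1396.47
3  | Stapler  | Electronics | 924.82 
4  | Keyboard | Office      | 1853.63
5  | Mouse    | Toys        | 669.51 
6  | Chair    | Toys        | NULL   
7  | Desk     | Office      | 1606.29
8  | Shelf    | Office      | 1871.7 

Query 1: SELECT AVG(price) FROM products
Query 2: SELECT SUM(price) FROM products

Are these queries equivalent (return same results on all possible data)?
No, not equivalent

Query 1 returns: [(1436.3400000000001,)]
Query 2 returns: [(10054.380000000001,)]

Reason: AVG vs SUM give different aggregate values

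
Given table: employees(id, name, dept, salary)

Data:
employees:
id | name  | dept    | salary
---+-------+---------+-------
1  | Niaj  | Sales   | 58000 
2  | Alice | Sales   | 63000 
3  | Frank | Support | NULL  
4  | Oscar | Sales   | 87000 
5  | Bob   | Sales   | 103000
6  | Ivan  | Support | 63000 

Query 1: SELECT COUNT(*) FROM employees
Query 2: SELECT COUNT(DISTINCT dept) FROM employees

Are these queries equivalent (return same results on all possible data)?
No, not equivalent

Query 1 returns: [(6,)]
Query 2 returns: [(2,)]

Reason: COUNT(*) counts rows, COUNT(DISTINCT dept) counts unique depts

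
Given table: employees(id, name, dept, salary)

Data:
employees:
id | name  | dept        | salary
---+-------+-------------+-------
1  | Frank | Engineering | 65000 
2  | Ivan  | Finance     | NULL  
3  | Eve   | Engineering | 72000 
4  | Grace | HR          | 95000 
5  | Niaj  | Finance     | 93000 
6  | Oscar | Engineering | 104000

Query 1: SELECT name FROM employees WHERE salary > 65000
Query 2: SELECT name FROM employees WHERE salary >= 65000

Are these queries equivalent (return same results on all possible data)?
No, not equivalent

Query 1 returns: [('Eve',), ('Grace',), ('Niaj',), ('Oscar',)]
Query 2 returns: [('Frank',), ('Eve',), ('Grace',), ('Niaj',), ('Oscar',)]

Reason: > vs >= gives different results when salary = 65000 exists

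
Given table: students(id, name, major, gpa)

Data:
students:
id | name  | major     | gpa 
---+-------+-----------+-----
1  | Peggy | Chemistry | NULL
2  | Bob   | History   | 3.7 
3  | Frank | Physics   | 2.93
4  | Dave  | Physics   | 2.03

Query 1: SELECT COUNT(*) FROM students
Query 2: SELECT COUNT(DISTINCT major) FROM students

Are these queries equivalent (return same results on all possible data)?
No, not equivalent

Query 1 returns: [(4,)]
Query 2 returns: [(3,)]

Reason: COUNT(*) counts rows, COUNT(DISTINCT major) counts unique majors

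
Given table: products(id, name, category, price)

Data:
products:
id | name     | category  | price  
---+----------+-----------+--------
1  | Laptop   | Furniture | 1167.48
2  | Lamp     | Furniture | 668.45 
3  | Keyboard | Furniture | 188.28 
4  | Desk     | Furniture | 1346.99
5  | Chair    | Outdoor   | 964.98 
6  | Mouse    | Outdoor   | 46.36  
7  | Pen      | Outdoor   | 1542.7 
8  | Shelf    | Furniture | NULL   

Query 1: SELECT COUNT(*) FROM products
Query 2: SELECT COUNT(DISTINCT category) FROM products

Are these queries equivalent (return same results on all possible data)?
No, not equivalent

Query 1 returns: [(8,)]
Query 2 returns: [(2,)]

Reason: COUNT(*) counts rows, COUNT(DISTINCT category) counts unique categorys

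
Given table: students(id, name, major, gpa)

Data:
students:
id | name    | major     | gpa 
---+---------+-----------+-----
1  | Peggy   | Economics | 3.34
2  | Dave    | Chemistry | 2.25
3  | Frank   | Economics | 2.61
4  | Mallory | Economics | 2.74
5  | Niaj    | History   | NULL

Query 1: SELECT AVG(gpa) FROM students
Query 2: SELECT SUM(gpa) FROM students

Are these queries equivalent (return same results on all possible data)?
No, not equivalent

Query 1 returns: [(2.735,)]
Query 2 returns: [(10.94,)]

Reason: AVG vs SUM give different aggregate values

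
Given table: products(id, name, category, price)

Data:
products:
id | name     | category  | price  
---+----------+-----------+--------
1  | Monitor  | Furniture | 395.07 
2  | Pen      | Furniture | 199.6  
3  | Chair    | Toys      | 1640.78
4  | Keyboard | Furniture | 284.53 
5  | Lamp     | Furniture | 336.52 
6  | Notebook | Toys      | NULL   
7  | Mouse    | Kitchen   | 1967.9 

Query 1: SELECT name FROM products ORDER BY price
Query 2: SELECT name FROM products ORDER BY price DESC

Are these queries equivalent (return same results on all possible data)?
No, not equivalent

Query 1 returns: [('Notebook',), ('Pen',), ('Keyboard',), ('Lamp',), ('Monitor',), ('Chair',), ('Mouse',)]
Query 2 returns: [('Mouse',), ('Chair',), ('Monitor',), ('Lamp',), ('Keyboard',), ('Pen',), ('Notebook',)]

Reason: ASC vs DESC gives opposite ordering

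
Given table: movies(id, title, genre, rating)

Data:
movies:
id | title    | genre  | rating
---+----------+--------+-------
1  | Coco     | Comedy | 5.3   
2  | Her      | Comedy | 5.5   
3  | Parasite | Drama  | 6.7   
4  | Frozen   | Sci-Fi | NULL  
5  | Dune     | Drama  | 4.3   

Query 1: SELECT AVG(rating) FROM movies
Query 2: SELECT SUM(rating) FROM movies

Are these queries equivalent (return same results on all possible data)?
No, not equivalent

Query 1 returns: [(5.45,)]
Query 2 returns: [(21.8,)]

Reason: AVG vs SUM give different aggregate values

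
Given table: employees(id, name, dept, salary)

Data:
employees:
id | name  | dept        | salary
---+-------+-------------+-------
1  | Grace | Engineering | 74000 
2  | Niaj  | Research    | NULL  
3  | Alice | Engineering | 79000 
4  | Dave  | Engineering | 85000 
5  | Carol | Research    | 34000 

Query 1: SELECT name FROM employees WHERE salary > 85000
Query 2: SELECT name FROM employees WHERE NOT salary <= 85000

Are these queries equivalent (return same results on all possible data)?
Yes, equivalent

Both queries return: []

Reason: Both filter salary > 85000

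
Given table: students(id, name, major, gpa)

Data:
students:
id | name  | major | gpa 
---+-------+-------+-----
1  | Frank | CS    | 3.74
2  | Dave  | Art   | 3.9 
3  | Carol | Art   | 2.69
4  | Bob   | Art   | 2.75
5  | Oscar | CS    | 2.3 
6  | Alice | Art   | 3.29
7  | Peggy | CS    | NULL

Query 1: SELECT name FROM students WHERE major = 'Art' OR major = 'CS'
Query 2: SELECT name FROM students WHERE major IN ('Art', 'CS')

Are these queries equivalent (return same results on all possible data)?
Yes, equivalent

Both queries return: [('Alice',), ('Bob',), ('Carol',), ('Dave',), ('Frank',), ('Oscar',), ('Peggy',)]

Reason: OR vs IN are equivalent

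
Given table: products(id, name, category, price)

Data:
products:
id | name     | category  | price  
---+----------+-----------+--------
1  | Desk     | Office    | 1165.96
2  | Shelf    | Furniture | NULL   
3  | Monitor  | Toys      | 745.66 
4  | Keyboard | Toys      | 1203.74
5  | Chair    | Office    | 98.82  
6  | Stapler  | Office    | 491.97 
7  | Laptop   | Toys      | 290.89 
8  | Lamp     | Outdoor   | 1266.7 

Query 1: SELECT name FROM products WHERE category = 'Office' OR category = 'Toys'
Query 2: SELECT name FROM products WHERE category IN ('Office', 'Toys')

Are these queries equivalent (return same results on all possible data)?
Yes, equivalent

Both queries return: [('Chair',), ('Desk',), ('Keyboard',), ('Laptop',), ('Monitor',), ('Stapler',)]

Reason: OR vs IN are equivalent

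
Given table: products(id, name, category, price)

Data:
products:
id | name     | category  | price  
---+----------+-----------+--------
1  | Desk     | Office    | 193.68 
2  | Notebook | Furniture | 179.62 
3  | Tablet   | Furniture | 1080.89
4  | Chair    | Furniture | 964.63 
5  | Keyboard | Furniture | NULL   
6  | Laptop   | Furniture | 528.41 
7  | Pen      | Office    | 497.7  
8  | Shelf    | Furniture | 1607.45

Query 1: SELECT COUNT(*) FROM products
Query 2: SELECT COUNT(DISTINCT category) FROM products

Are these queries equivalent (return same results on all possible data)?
No, not equivalent

Query 1 returns: [(8,)]
Query 2 returns: [(2,)]

Reason: COUNT(*) counts rows, COUNT(DISTINCT category) counts unique categorys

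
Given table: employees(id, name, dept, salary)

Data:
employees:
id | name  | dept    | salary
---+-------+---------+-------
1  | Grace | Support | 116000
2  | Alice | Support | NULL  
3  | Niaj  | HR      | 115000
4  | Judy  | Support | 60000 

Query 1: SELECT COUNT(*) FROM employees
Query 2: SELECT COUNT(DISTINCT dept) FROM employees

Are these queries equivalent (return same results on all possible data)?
No, not equivalent

Query 1 returns: [(4,)]
Query 2 returns: [(2,)]

Reason: COUNT(*) counts rows, COUNT(DISTINCT dept) counts unique depts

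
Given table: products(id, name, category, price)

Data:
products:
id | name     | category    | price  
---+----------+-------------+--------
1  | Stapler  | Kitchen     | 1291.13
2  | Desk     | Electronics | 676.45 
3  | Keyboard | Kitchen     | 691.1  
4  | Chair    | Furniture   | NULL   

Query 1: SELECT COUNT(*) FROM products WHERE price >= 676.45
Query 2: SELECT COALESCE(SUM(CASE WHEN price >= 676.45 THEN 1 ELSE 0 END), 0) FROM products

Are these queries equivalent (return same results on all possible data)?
Yes, equivalent

Both queries return: [(3,)]

Reason: COUNT with WHERE vs conditional SUM (COALESCE handles empty-table NULL)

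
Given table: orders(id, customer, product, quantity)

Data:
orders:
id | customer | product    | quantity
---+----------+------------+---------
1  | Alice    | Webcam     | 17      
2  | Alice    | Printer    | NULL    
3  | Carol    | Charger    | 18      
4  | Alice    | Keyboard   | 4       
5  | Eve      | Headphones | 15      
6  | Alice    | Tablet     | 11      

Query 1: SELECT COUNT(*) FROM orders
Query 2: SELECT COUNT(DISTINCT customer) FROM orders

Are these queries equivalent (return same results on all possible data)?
No, not equivalent

Query 1 returns: [(6,)]
Query 2 returns: [(3,)]

Reason: COUNT(*) counts rows, COUNT(DISTINCT customer) counts unique customers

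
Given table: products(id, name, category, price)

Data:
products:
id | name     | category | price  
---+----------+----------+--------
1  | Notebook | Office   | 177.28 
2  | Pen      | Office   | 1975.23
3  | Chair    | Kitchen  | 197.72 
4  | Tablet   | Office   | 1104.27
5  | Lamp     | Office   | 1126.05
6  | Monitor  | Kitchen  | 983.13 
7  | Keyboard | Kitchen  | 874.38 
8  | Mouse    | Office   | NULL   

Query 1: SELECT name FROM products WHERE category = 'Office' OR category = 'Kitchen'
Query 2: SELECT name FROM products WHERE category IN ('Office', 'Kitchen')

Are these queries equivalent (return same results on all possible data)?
Yes, equivalent

Both queries return: [('Chair',), ('Keyboard',), ('Lamp',), ('Monitor',), ('Mouse',), ('Notebook',), ('Pen',), ('Tablet',)]

Reason: OR vs IN are equivalent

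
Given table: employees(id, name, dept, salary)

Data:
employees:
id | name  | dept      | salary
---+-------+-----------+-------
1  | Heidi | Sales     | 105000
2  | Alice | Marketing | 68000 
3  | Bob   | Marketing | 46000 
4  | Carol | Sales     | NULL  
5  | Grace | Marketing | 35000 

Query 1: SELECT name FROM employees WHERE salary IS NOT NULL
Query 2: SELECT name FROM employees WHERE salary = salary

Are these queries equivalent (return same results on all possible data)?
Yes, equivalent

Both queries return: [('Alice',), ('Bob',), ('Grace',), ('Heidi',)]

Reason: IS NOT NULL vs self-equality (both exclude NULLs)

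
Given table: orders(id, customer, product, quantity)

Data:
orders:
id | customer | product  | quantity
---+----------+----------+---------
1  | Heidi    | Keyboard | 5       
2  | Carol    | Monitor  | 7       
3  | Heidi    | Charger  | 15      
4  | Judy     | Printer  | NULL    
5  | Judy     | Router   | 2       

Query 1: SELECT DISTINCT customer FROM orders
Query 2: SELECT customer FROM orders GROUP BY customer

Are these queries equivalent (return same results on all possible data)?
Yes, equivalent

Both queries return: [('Carol',), ('Heidi',), ('Judy',)]

Reason: Both get unique customers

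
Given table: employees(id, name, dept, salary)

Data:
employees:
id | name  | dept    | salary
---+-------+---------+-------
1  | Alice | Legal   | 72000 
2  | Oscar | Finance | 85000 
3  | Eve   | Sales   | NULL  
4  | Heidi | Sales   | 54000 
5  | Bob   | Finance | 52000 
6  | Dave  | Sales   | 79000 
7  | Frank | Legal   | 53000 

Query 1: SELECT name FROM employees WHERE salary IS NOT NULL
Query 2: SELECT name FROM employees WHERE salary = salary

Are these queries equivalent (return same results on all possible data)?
Yes, equivalent

Both queries return: [('Alice',), ('Bob',), ('Dave',), ('Frank',), ('Heidi',), ('Oscar',)]

Reason: IS NOT NULL vs self-equality (both exclude NULLs)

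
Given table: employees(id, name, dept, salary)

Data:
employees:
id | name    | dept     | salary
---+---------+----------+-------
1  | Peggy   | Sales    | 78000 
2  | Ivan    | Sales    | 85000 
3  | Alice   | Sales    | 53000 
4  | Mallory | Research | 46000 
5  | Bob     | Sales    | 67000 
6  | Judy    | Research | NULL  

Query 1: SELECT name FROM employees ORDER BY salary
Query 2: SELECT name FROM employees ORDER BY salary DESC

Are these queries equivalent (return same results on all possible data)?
No, not equivalent

Query 1 returns: [('Judy',), ('Mallory',), ('Alice',), ('Bob',), ('Peggy',), ('Ivan',)]
Query 2 returns: [('Ivan',), ('Peggy',), ('Bob',), ('Alice',), ('Mallory',), ('Judy',)]

Reason: ASC vs DESC gives opposite ordering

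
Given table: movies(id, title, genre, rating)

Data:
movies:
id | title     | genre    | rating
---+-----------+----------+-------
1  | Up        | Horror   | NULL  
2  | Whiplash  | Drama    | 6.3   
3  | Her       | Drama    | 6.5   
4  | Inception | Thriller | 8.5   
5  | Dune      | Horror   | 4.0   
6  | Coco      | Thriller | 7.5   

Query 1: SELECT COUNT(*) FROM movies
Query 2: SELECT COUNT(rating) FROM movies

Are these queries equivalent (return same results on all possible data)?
No, not equivalent

Query 1 returns: [(6,)]
Query 2 returns: [(5,)]

Reason: COUNT(*) includes NULLs, COUNT(column) excludes them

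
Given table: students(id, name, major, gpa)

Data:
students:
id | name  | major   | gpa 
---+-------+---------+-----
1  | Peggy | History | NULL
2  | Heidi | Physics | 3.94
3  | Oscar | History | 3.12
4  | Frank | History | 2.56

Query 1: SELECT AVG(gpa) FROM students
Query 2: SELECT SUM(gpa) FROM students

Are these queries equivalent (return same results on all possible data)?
No, not equivalent

Query 1 returns: [(3.206666666666667,)]
Query 2 returns: [(9.620000000000001,)]

Reason: AVG vs SUM give different aggregate values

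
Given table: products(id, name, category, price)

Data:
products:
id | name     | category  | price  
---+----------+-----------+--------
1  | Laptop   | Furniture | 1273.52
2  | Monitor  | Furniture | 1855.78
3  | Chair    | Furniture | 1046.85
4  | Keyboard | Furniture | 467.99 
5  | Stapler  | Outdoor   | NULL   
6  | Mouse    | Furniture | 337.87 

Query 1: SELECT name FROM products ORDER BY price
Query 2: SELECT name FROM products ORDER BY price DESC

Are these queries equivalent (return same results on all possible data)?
No, not equivalent

Query 1 returns: [('Stapler',), ('Mouse',), ('Keyboard',), ('Chair',), ('Laptop',), ('Monitor',)]
Query 2 returns: [('Monitor',), ('Laptop',), ('Chair',), ('Keyboard',), ('Mouse',), ('Stapler',)]

Reason: ASC vs DESC gives opposite ordering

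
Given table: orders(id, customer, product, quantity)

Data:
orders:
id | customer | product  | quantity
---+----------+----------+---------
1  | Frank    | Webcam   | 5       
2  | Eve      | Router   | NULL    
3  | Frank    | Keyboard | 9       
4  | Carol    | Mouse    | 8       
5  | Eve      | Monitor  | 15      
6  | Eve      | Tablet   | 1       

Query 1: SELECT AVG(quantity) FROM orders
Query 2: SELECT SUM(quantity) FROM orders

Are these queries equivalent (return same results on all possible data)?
No, not equivalent

Query 1 returns: [(7.6,)]
Query 2 returns: [(38,)]

Reason: AVG vs SUM give different aggregate values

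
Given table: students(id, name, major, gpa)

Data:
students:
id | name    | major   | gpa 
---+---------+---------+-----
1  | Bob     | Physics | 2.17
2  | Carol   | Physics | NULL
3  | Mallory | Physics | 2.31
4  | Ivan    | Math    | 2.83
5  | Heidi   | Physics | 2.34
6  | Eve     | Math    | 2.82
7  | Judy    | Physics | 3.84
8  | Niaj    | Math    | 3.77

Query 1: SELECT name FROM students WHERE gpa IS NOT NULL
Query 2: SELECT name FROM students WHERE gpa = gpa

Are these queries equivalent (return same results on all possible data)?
Yes, equivalent

Both queries return: [('Bob',), ('Eve',), ('Heidi',), ('Ivan',), ('Judy',), ('Mallory',), ('Niaj',)]

Reason: IS NOT NULL vs self-equality (both exclude NULLs)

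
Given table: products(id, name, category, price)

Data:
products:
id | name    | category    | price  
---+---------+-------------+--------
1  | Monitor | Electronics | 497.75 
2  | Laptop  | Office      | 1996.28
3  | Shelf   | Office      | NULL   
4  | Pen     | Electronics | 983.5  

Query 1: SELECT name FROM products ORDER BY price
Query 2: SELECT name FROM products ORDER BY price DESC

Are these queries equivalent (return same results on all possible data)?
No, not equivalent

Query 1 returns: [('Shelf',), ('Monitor',), ('Pen',), ('Laptop',)]
Query 2 returns: [('Laptop',), ('Pen',), ('Monitor',), ('Shelf',)]

Reason: ASC vs DESC gives opposite ordering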